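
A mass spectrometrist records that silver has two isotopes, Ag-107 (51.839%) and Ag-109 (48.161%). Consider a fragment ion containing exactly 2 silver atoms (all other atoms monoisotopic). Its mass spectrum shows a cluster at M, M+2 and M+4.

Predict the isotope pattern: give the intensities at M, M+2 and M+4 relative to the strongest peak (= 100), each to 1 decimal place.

53.8 : 100.0 : 46.5

The 2 Ag atoms are independent, so intensities follow the terms of (0.51839 + 0.48161)^2.
P(M) = 0.51839^2 = 0.268728
P(M+2) = 2 × 0.51839^1 × 0.48161^1 = 0.499324
P(M+4) = 0.48161^2 = 0.231948
The M+2 peak is largest (0.499324); scaling to 100 gives 53.8 : 100.0 : 46.5.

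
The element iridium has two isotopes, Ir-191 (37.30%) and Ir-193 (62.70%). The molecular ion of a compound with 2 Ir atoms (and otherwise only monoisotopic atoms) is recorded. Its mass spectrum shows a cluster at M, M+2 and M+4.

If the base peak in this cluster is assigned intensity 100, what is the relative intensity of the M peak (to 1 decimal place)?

29.7

Binomial terms of (0.3730 + 0.6270)^2: M 0.1391, M+2 0.4677, M+4 0.3931 → M+2 is the base peak.
P(M+2) = C(2,1) × 0.3730^1 × 0.6270^1 = 2 × 0.3730 × 0.6270 = 0.467742 (base)
P(M) = C(2,0) × 0.3730^2 × 0.6270^0 = 1 × 0.139129 × 1.0000 = 0.139129
Relative intensity = 0.139129 / 0.467742 × 100 = 29.7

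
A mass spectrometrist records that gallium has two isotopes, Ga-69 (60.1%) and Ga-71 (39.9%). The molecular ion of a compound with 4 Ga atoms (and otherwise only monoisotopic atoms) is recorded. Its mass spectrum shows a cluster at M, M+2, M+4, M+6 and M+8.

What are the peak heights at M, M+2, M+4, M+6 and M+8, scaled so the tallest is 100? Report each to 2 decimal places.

37.66 : 100.00 : 99.58 : 44.08 : 7.32

Each Ga atom is independently Ga-69 (p = 0.601) or Ga-71 (q = 0.399); the cluster is the binomial expansion (p + q)^4.
P(M) = 0.601^4 = 0.130466
P(M+2) = 4 × 0.601^3 × 0.399^1 = 0.346463
P(M+4) = 6 × 0.601^2 × 0.399^2 = 0.345021
P(M+6) = 4 × 0.601^1 × 0.399^3 = 0.152705
P(M+8) = 0.399^4 = 0.025345
The M+2 peak is largest (0.346463); scaling to 100 gives 37.66 : 100.00 : 99.58 : 44.08 : 7.32.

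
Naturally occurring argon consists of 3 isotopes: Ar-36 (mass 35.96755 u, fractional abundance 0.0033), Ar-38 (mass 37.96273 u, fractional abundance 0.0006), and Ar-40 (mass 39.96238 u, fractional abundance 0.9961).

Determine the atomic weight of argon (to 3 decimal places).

The abundance-weighted mean is 0.0033 × 35.96755 + 0.0006 × 37.96273 + 0.9961 × 39.96238
= 0.118693 + 0.022778 + 39.806527 = 39.947998 u

39.948 u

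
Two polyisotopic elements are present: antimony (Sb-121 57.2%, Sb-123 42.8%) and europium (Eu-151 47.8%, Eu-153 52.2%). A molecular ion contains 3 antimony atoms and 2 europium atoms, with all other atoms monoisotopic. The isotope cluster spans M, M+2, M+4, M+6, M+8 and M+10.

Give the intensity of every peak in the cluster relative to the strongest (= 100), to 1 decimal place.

12.9 : 57.0 : 100.0 : 87.0 : 37.5 : 6.4

Antimony pattern (n=3): 0.18714925 : 0.42010426 : 0.31434374 : 0.07840275
Europium pattern (n=2): 0.228484 : 0.499032 : 0.272484
Convolve the two distributions (both contribute in 2-u steps):
  M: 0.18714925×0.228484 = 0.042761
  M+2: 0.18714925×0.499032 + 0.42010426×0.228484 = 0.189381
  M+4: 0.18714925×0.272484 + 0.42010426×0.499032 + 0.31434374×0.228484 = 0.332463
  M+6: 0.42010426×0.272484 + 0.31434374×0.499032 + 0.07840275×0.228484 = 0.289253
  M+8: 0.31434374×0.272484 + 0.07840275×0.499032 = 0.124779
  M+10: 0.07840275×0.272484 = 0.021363
Scale to base peak (0.332463) = 100: 12.9 : 57.0 : 100.0 : 87.0 : 37.5 : 6.4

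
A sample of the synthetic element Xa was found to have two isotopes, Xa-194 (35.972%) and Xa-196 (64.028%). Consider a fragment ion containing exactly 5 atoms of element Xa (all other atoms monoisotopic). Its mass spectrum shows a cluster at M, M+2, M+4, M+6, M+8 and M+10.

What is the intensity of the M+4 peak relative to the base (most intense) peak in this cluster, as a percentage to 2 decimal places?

(0.35972 + 0.64028)^5 gives M 0.0060, M+2 0.0536, M+4 0.1908, M+6 0.3397, M+8 0.3023, M+10 0.1076; the largest is M+6.
P(M+6) = C(5,3) × 0.35972^2 × 0.64028^3 = 10 × 0.12939848 × 0.26248821 = 0.339656 (base)
P(M+4) = C(5,2) × 0.35972^3 × 0.64028^2 = 10 × 0.04654722 × 0.40995848 = 0.190824
Relative intensity = 0.190824 / 0.339656 × 100 = 56.18

56.18%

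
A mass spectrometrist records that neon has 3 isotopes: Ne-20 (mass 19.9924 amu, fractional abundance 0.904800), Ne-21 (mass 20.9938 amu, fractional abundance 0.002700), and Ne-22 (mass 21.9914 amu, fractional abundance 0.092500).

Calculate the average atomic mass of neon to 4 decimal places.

The abundance-weighted mean is 0.904800 × 19.9924 + 0.002700 × 20.9938 + 0.092500 × 21.9914
= 18.08912 + 0.05668 + 2.03420 = 20.18000 amu

20.1800 amu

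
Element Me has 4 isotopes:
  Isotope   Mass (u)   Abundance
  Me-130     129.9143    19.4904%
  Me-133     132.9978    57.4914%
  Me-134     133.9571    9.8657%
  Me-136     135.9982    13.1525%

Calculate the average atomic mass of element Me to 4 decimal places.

Ar = Σ fᵢ·mᵢ = 0.194904 × 129.9143 + 0.574914 × 132.9978 + 0.098657 × 133.9571 + 0.131525 × 135.9982
= 25.32082 + 76.46230 + 13.21581 + 17.88716 = 132.88609 u

132.8861 u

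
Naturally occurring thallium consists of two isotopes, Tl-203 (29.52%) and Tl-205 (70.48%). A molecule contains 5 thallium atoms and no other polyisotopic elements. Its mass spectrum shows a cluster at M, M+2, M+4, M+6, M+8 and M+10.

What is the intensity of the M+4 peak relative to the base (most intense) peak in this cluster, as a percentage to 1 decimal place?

35.1%

Binomial terms of (0.2952 + 0.7048)^5: M 0.0022, M+2 0.0268, M+4 0.1278, M+6 0.3051, M+8 0.3642, M+10 0.1739 → M+8 is the base peak.
P(M+8) = C(5,4) × 0.2952^1 × 0.7048^4 = 5 × 0.2952 × 0.24675365 = 0.364208 (base)
P(M+4) = C(5,2) × 0.2952^3 × 0.7048^2 = 10 × 0.02572463 × 0.49674304 = 0.127785
Relative intensity = 0.127785 / 0.364208 × 100 = 35.1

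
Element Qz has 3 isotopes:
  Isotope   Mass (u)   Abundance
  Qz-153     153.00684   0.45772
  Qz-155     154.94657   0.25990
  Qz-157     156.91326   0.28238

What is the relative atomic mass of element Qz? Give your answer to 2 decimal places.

Ar = Σ fᵢ·mᵢ = 0.45772 × 153.00684 + 0.25990 × 154.94657 + 0.28238 × 156.91326
= 70.034291 + 40.270614 + 44.309166 = 154.614071 u

154.61 u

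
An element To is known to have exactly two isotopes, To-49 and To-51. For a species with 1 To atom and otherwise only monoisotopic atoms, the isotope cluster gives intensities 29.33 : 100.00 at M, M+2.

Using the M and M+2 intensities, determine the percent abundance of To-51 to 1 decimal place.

Write p for the To-49 fraction. I(M+2)/I(M) = [C(1,1)·p^0·(1−p)] / p^1 = 1·(1−p)/p = 100.00/29.33 = 3.4095
(1−p)/p = 3.4095/1 = 3.4095  ⇒  p = 1/(1 + 3.4095) = 0.2268
To-49: 22.7%, To-51: 77.3%.

77.3%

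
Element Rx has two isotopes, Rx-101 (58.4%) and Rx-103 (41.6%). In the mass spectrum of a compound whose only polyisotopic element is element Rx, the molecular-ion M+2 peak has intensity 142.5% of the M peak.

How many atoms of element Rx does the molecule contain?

2

For n independent Rx atoms, I(M+2)/I(M) = n · (abundance Rx-103) / (abundance Rx-101) = n · 0.416/0.584.
n = 1.425 × 0.584/0.416 = 2.00 ≈ 2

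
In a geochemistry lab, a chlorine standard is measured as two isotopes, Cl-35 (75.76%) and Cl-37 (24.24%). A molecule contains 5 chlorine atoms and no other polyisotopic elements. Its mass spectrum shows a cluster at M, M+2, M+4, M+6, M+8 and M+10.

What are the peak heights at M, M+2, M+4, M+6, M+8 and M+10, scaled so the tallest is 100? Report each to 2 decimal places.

Each Cl atom is independently Cl-35 (p = 0.7576) or Cl-37 (q = 0.2424); the cluster is the binomial expansion (p + q)^5.
P(M) = 0.7576^5 = 0.249574
P(M+2) = 5 × 0.7576^4 × 0.2424^1 = 0.399266
P(M+4) = 10 × 0.7576^3 × 0.2424^2 = 0.255497
P(M+6) = 10 × 0.7576^2 × 0.2424^3 = 0.081748
P(M+8) = 5 × 0.7576^1 × 0.2424^4 = 0.013078
P(M+10) = 0.2424^5 = 0.000837
The M+2 peak is largest (0.399266); scaling to 100 gives 62.51 : 100.00 : 63.99 : 20.47 : 3.28 : 0.21.

62.51 : 100.00 : 63.99 : 20.47 : 3.28 : 0.21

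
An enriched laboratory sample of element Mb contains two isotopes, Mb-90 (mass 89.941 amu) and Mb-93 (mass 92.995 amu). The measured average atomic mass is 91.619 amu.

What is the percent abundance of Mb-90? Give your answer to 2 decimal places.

45.06%

Writing the weighted mean with unknown fraction x of Mb-90:
89.941·x + 92.995·(1 − x) = 91.619
(89.941 − 92.995)·x = 91.619 − 92.995
x = -1.376 / -3.054 = 0.45056 → 45.06% Mb-90, 54.94% Mb-93.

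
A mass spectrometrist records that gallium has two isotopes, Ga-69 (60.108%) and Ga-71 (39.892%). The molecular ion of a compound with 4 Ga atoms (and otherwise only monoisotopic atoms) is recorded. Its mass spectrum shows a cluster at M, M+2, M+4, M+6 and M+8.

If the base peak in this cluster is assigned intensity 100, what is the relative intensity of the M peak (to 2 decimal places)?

(0.60108 + 0.39892)^4 gives M 0.1305, M+2 0.3465, M+4 0.3450, M+6 0.1526, M+8 0.0253; the largest is M+2.
P(M+2) = C(4,1) × 0.60108^3 × 0.39892^1 = 4 × 0.2171685 × 0.39892 = 0.346531 (base)
P(M) = C(4,0) × 0.60108^4 × 0.39892^0 = 1 × 0.13053564 × 1.0000 = 0.130536
Relative intensity = 0.130536 / 0.346531 × 100 = 37.67

37.67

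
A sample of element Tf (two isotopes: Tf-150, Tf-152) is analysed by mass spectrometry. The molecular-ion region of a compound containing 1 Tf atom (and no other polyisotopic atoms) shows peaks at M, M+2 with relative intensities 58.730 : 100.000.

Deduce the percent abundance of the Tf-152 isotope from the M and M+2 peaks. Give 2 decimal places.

Let p = fractional abundance of Tf-150. I(M+2)/I(M) = [C(1,1)·p^0·(1−p)] / p^1 = 1·(1−p)/p = 100.000/58.730 = 1.7027
(1−p)/p = 1.7027/1 = 1.7027  ⇒  p = 1/(1 + 1.7027) = 0.3700
Tf-150: 37.00%, Tf-152: 63.00%.

63.00%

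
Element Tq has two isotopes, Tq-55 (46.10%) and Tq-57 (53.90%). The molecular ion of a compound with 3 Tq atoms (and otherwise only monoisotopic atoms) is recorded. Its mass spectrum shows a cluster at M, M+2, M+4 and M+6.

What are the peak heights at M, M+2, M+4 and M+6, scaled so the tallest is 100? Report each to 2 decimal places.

24.38 : 85.53 : 100.00 : 38.97

Each Tq atom is independently Tq-55 (p = 0.4610) or Tq-57 (q = 0.5390); the cluster is the binomial expansion (p + q)^3.
P(M) = 0.4610^3 = 0.097972
P(M+2) = 3 × 0.4610^2 × 0.5390^1 = 0.343646
P(M+4) = 3 × 0.4610^1 × 0.5390^2 = 0.401791
P(M+6) = 0.5390^3 = 0.156591
The M+4 peak is largest (0.401791); scaling to 100 gives 24.38 : 85.53 : 100.00 : 38.97.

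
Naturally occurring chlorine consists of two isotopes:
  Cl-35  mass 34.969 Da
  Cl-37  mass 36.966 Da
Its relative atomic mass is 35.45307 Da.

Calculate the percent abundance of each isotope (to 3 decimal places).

Cl-35: 75.760%, Cl-37: 24.240%

With x = fraction of Cl-35 (so Cl-37 is 1 − x):
34.969·x + 36.966·(1 − x) = 35.45307
(34.969 − 36.966)·x = 35.45307 − 36.966
x = -1.51293 / -1.997 = 0.75760 → 75.760% Cl-35, 24.240% Cl-37.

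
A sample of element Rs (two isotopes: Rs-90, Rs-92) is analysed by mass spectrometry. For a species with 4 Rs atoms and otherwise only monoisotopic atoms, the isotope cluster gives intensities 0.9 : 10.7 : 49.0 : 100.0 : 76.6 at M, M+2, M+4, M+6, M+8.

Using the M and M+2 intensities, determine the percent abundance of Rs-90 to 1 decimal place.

If p is the fraction of Rs that is Rs-90, then I(M+2)/I(M) = [C(4,1)·p^3·(1−p)] / p^4 = 4·(1−p)/p = 10.7/0.9 = 11.8889
(1−p)/p = 11.8889/4 = 2.9722  ⇒  p = 1/(1 + 2.9722) = 0.2517
Rs-90: 25.2%, Rs-92: 74.8%.

25.2%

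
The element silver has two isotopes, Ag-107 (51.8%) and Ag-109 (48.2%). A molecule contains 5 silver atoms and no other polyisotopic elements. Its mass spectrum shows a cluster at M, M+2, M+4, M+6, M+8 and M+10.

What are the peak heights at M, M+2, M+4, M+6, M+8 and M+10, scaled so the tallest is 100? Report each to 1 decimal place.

11.5 : 53.7 : 100.0 : 93.1 : 43.3 : 8.1

Expanding (0.518 + 0.482)^5:
P(M) = 0.518^5 = 0.037295
P(M+2) = 5 × 0.518^4 × 0.482^1 = 0.173515
P(M+4) = 10 × 0.518^3 × 0.482^2 = 0.322911
P(M+6) = 10 × 0.518^2 × 0.482^3 = 0.300470
P(M+8) = 5 × 0.518^1 × 0.482^4 = 0.139794
P(M+10) = 0.482^5 = 0.026016
The M+4 peak is largest (0.322911); scaling to 100 gives 11.5 : 53.7 : 100.0 : 93.1 : 43.3 : 8.1.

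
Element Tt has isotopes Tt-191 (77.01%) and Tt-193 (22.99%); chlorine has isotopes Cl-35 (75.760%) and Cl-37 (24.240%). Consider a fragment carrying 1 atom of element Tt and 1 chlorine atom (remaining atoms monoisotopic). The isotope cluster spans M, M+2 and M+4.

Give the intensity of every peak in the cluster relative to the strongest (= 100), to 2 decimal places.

100.00 : 61.85 : 9.55

Element Tt pattern (n=1): 0.7701 : 0.2299
Chlorine pattern (n=1): 0.7576 : 0.2424
Convolve the two distributions (both contribute in 2-u steps):
  M: 0.7701×0.7576 = 0.583428
  M+2: 0.7701×0.2424 + 0.2299×0.7576 = 0.360844
  M+4: 0.2299×0.2424 = 0.055728
Scale to base peak (0.583428) = 100: 100.00 : 61.85 : 9.55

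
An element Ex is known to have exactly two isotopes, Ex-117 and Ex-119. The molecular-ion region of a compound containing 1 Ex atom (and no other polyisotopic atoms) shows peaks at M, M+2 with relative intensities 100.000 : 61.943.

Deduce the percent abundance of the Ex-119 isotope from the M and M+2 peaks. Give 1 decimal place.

Write p for the Ex-117 fraction. I(M+2)/I(M) = [C(1,1)·p^0·(1−p)] / p^1 = 1·(1−p)/p = 61.943/100.000 = 0.6194
(1−p)/p = 0.6194/1 = 0.6194  ⇒  p = 1/(1 + 0.6194) = 0.6175
Ex-117: 61.8%, Ex-119: 38.2%.

38.2%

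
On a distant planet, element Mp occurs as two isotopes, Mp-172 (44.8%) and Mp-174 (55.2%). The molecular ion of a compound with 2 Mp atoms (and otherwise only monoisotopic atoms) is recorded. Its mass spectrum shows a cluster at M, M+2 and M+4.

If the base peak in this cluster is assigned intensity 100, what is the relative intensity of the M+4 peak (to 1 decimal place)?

Binomial terms of (0.448 + 0.552)^2: M 0.2007, M+2 0.4946, M+4 0.3047 → M+2 is the base peak.
P(M+2) = C(2,1) × 0.448^1 × 0.552^1 = 2 × 0.4480 × 0.5520 = 0.494592 (base)
P(M+4) = C(2,2) × 0.448^0 × 0.552^2 = 1 × 1.0000 × 0.304704 = 0.304704
Relative intensity = 0.304704 / 0.494592 × 100 = 61.6

61.6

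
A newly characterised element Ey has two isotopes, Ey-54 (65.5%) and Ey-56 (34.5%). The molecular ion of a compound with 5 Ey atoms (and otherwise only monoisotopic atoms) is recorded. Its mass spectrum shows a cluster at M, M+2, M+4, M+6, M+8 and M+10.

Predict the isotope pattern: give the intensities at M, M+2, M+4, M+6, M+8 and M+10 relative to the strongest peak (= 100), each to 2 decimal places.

36.04 : 94.93 : 100.00 : 52.67 : 13.87 : 1.46

Each Ey atom is independently Ey-54 (p = 0.655) or Ey-56 (q = 0.345); the cluster is the binomial expansion (p + q)^5.
P(M) = 0.655^5 = 0.120561
P(M+2) = 5 × 0.655^4 × 0.345^1 = 0.317508
P(M+4) = 10 × 0.655^3 × 0.345^2 = 0.334474
P(M+6) = 10 × 0.655^2 × 0.345^3 = 0.176173
P(M+8) = 5 × 0.655^1 × 0.345^4 = 0.046397
P(M+10) = 0.345^5 = 0.004888
The M+4 peak is largest (0.334474); scaling to 100 gives 36.04 : 94.93 : 100.00 : 52.67 : 13.87 : 1.46.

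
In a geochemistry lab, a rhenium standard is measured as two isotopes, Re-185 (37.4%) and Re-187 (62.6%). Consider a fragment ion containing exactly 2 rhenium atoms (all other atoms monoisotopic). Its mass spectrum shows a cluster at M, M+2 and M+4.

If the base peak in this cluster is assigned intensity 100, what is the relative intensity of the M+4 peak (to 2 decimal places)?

83.69

Term probabilities: M 0.1399, M+2 0.4682, M+4 0.3919. Base peak = M+2.
P(M+2) = C(2,1) × 0.374^1 × 0.626^1 = 2 × 0.3740 × 0.6260 = 0.468248 (base)
P(M+4) = C(2,2) × 0.374^0 × 0.626^2 = 1 × 1.0000 × 0.391876 = 0.391876
Relative intensity = 0.391876 / 0.468248 × 100 = 83.69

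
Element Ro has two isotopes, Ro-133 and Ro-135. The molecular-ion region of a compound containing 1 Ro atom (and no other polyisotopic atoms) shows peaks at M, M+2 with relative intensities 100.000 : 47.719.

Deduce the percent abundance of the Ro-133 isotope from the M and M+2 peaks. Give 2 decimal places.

67.70%

Write p for the Ro-133 fraction. I(M+2)/I(M) = [C(1,1)·p^0·(1−p)] / p^1 = 1·(1−p)/p = 47.719/100.000 = 0.4772
(1−p)/p = 0.4772/1 = 0.4772  ⇒  p = 1/(1 + 0.4772) = 0.6770
Ro-133: 67.70%, Ro-135: 32.30%.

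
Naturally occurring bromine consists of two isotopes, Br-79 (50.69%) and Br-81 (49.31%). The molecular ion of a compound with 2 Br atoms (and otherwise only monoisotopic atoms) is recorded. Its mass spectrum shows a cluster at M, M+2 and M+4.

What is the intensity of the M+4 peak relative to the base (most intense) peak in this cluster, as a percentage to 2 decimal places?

(0.5069 + 0.4931)^2 gives M 0.2569, M+2 0.4999, M+4 0.2431; the largest is M+2.
P(M+2) = C(2,1) × 0.5069^1 × 0.4931^1 = 2 × 0.5069 × 0.4931 = 0.499905 (base)
P(M+4) = C(2,2) × 0.5069^0 × 0.4931^2 = 1 × 1.0000 × 0.24314761 = 0.243148
Relative intensity = 0.243148 / 0.499905 × 100 = 48.64

48.64%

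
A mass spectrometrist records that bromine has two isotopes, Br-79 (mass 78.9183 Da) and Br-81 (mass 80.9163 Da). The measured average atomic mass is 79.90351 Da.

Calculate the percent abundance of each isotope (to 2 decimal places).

Br-79: 50.69%, Br-81: 49.31%

Writing the weighted mean with unknown fraction x of Br-79:
78.9183·x + 80.9163·(1 − x) = 79.90351
(78.9183 − 80.9163)·x = 79.90351 − 80.9163
x = -1.01279 / -1.9980 = 0.50690 → 50.69% Br-79, 49.31% Br-81.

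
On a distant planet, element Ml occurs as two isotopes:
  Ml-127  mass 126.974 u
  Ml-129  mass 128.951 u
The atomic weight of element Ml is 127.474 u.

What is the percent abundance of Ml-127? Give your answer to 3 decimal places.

Let x be the fractional abundance of Ml-127; then Ml-129 has abundance 1 − x.
126.974·x + 128.951·(1 − x) = 127.474
(126.974 − 128.951)·x = 127.474 − 128.951
x = -1.477 / -1.977 = 0.74709 → 74.709% Ml-127, 25.291% Ml-129.

74.709%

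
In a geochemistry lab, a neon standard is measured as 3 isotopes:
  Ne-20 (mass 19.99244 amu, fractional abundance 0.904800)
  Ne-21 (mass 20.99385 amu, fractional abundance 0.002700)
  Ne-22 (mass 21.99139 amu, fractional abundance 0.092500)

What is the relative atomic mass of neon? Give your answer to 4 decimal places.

Ar = Σ fᵢ·mᵢ = 0.904800 × 19.99244 + 0.002700 × 20.99385 + 0.092500 × 21.99139
= 18.089160 + 0.056683 + 2.034204 = 20.180047 amu

20.1800 amu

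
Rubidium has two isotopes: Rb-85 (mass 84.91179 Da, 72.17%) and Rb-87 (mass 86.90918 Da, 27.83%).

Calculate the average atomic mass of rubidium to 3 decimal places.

85.468 Da

Weight each isotope mass by its fractional abundance: 0.7217 × 84.91179 + 0.2783 × 86.90918
= 61.280839 + 24.186825 = 85.467664 Da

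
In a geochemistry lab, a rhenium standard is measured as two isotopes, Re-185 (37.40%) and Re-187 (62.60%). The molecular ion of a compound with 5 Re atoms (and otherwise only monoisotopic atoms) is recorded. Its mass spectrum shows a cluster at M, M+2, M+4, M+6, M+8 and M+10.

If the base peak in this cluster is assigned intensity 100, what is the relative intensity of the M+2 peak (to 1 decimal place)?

17.8

Term probabilities: M 0.0073, M+2 0.0612, M+4 0.2050, M+6 0.3431, M+8 0.2872, M+10 0.0961. Base peak = M+6.
P(M+6) = C(5,3) × 0.3740^2 × 0.6260^3 = 10 × 0.139876 × 0.24531438 = 0.343136 (base)
P(M+2) = C(5,1) × 0.3740^4 × 0.6260^1 = 5 × 0.0195653 × 0.6260 = 0.061239
Relative intensity = 0.061239 / 0.343136 × 100 = 17.8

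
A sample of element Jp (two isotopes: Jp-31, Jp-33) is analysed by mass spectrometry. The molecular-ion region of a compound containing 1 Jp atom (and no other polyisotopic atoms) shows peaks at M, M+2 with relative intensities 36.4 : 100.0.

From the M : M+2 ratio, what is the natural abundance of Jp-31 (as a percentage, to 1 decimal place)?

26.7%

Write p for the Jp-31 fraction. I(M+2)/I(M) = [C(1,1)·p^0·(1−p)] / p^1 = 1·(1−p)/p = 100.0/36.4 = 2.7473
(1−p)/p = 2.7473/1 = 2.7473  ⇒  p = 1/(1 + 2.7473) = 0.2669
Jp-31: 26.7%, Jp-33: 73.3%.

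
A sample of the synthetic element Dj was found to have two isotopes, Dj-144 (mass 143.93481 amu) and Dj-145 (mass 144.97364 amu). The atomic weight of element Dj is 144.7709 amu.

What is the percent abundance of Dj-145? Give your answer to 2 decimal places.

80.48%

Writing the weighted mean with unknown fraction x of Dj-144:
143.93481·x + 144.97364·(1 − x) = 144.7709
(143.93481 − 144.97364)·x = 144.7709 − 144.97364
x = -0.20274 / -1.03883 = 0.19516 → 19.52% Dj-144, 80.48% Dj-145.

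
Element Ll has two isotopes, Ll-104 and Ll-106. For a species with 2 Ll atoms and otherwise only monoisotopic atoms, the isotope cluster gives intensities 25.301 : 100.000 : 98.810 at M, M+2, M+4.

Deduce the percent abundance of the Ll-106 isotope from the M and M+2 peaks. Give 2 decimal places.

66.40%

If p is the fraction of Ll that is Ll-104, then I(M+2)/I(M) = [C(2,1)·p^1·(1−p)] / p^2 = 2·(1−p)/p = 100.000/25.301 = 3.9524
(1−p)/p = 3.9524/2 = 1.9762  ⇒  p = 1/(1 + 1.9762) = 0.3360
Ll-104: 33.60%, Ll-106: 66.40%.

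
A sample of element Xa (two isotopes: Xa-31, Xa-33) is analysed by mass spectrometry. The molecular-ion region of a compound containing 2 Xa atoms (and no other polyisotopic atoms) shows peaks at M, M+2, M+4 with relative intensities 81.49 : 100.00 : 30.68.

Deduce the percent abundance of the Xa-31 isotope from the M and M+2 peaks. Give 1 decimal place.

Write p for the Xa-31 fraction. I(M+2)/I(M) = [C(2,1)·p^1·(1−p)] / p^2 = 2·(1−p)/p = 100.00/81.49 = 1.2271
(1−p)/p = 1.2271/2 = 0.6136  ⇒  p = 1/(1 + 0.6136) = 0.6197
Xa-31: 62.0%, Xa-33: 38.0%.

62.0%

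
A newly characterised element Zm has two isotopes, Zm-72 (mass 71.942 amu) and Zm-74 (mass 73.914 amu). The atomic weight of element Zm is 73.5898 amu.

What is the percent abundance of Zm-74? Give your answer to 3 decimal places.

Writing the weighted mean with unknown fraction x of Zm-72:
71.942·x + 73.914·(1 − x) = 73.5898
(71.942 − 73.914)·x = 73.5898 − 73.914
x = -0.3242 / -1.972 = 0.16440 → 16.440% Zm-72, 83.560% Zm-74.

83.560%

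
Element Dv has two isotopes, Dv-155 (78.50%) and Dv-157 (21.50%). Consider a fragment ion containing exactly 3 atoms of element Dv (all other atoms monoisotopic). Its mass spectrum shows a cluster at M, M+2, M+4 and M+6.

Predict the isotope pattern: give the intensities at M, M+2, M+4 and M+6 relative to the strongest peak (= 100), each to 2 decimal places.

The 3 Dv atoms are independent, so intensities follow the terms of (0.7850 + 0.2150)^3.
P(M) = 0.7850^3 = 0.483737
P(M+2) = 3 × 0.7850^2 × 0.2150^1 = 0.397465
P(M+4) = 3 × 0.7850^1 × 0.2150^2 = 0.108860
P(M+6) = 0.2150^3 = 0.009938
The M peak is largest (0.483737); scaling to 100 gives 100.00 : 82.17 : 22.50 : 2.05.

100.00 : 82.17 : 22.50 : 2.05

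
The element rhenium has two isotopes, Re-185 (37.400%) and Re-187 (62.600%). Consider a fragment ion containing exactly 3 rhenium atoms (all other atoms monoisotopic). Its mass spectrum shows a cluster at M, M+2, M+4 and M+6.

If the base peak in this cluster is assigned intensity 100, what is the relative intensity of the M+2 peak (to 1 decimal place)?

59.7

Binomial terms of (0.37400 + 0.62600)^3: M 0.0523, M+2 0.2627, M+4 0.4397, M+6 0.2453 → M+4 is the base peak.
P(M+4) = C(3,2) × 0.37400^1 × 0.62600^2 = 3 × 0.3740 × 0.391876 = 0.439685 (base)
P(M+2) = C(3,1) × 0.37400^2 × 0.62600^1 = 3 × 0.139876 × 0.6260 = 0.262687
Relative intensity = 0.262687 / 0.439685 × 100 = 59.7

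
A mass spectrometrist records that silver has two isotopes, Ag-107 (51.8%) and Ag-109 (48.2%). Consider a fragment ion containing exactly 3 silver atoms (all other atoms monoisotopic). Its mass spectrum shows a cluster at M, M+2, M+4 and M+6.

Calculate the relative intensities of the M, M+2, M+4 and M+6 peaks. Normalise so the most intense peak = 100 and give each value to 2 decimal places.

Each Ag atom is independently Ag-107 (p = 0.518) or Ag-109 (q = 0.482); the cluster is the binomial expansion (p + q)^3.
P(M) = 0.518^3 = 0.138992
P(M+2) = 3 × 0.518^2 × 0.482^1 = 0.387997
P(M+4) = 3 × 0.518^1 × 0.482^2 = 0.361031
P(M+6) = 0.482^3 = 0.111980
The M+2 peak is largest (0.387997); scaling to 100 gives 35.82 : 100.00 : 93.05 : 28.86.

35.82 : 100.00 : 93.05 : 28.86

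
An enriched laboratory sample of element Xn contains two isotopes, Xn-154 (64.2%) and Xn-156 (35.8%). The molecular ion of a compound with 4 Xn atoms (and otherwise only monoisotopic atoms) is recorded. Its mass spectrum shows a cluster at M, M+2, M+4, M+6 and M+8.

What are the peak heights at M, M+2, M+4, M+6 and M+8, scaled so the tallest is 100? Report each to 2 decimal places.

Expanding (0.642 + 0.358)^4:
P(M) = 0.642^4 = 0.169879
P(M+2) = 4 × 0.642^3 × 0.358^1 = 0.378921
P(M+4) = 6 × 0.642^2 × 0.358^2 = 0.316948
P(M+6) = 4 × 0.642^1 × 0.358^3 = 0.117827
P(M+8) = 0.358^4 = 0.016426
The M+2 peak is largest (0.378921); scaling to 100 gives 44.83 : 100.00 : 83.64 : 31.10 : 4.33.

44.83 : 100.00 : 83.64 : 31.10 : 4.33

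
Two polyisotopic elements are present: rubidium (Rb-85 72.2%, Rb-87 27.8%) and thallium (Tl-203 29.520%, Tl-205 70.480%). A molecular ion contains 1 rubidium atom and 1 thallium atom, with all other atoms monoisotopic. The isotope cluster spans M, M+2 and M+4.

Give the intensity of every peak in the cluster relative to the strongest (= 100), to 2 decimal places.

Rubidium pattern (n=1): 0.7220 : 0.2780
Thallium pattern (n=1): 0.2952 : 0.7048
Convolve the two distributions (both contribute in 2-u steps):
  M: 0.7220×0.2952 = 0.213134
  M+2: 0.7220×0.7048 + 0.2780×0.2952 = 0.590931
  M+4: 0.2780×0.7048 = 0.195934
Scale to base peak (0.590931) = 100: 36.07 : 100.00 : 33.16

36.07 : 100.00 : 33.16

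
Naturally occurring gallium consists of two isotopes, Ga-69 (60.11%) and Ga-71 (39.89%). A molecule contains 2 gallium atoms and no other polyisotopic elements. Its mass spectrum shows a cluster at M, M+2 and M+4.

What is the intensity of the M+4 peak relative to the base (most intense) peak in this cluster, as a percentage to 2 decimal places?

(0.6011 + 0.3989)^2 gives M 0.3613, M+2 0.4796, M+4 0.1591; the largest is M+2.
P(M+2) = C(2,1) × 0.6011^1 × 0.3989^1 = 2 × 0.6011 × 0.3989 = 0.479558 (base)
P(M+4) = C(2,2) × 0.6011^0 × 0.3989^2 = 1 × 1.0000 × 0.15912121 = 0.159121
Relative intensity = 0.159121 / 0.479558 × 100 = 33.18

33.18%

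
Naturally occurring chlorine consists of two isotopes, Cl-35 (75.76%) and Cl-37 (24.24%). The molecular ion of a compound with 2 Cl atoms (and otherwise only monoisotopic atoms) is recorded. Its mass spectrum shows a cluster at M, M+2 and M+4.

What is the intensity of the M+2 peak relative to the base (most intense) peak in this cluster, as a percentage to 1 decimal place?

64.0%

Binomial terms of (0.7576 + 0.2424)^2: M 0.5740, M+2 0.3673, M+4 0.0588 → M is the base peak.
P(M) = C(2,0) × 0.7576^2 × 0.2424^0 = 1 × 0.57395776 × 1.0000 = 0.573958 (base)
P(M+2) = C(2,1) × 0.7576^1 × 0.2424^1 = 2 × 0.7576 × 0.2424 = 0.367284
Relative intensity = 0.367284 / 0.573958 × 100 = 64.0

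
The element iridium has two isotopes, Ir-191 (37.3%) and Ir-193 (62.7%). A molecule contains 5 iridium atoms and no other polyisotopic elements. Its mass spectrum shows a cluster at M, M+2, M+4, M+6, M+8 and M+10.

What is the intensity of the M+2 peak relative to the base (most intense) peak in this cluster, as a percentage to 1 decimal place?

Term probabilities: M 0.0072, M+2 0.0607, M+4 0.2040, M+6 0.3429, M+8 0.2882, M+10 0.0969. Base peak = M+6.
P(M+6) = C(5,3) × 0.373^2 × 0.627^3 = 10 × 0.139129 × 0.24649188 = 0.342942 (base)
P(M+2) = C(5,1) × 0.373^4 × 0.627^1 = 5 × 0.01935688 × 0.6270 = 0.060684
Relative intensity = 0.060684 / 0.342942 × 100 = 17.7

17.7%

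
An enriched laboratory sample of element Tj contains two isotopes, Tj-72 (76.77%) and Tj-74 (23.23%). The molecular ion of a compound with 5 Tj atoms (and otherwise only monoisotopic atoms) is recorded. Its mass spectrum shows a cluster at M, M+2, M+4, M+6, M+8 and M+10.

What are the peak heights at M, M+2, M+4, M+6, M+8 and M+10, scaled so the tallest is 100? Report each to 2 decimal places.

66.10 : 100.00 : 60.52 : 18.31 : 2.77 : 0.17

The 5 Tj atoms are independent, so intensities follow the terms of (0.7677 + 0.2323)^5.
P(M) = 0.7677^5 = 0.266660
P(M+2) = 5 × 0.7677^4 × 0.2323^1 = 0.403446
P(M+4) = 10 × 0.7677^3 × 0.2323^2 = 0.244159
P(M+6) = 10 × 0.7677^2 × 0.2323^3 = 0.073881
P(M+8) = 5 × 0.7677^1 × 0.2323^4 = 0.011178
P(M+10) = 0.2323^5 = 0.000676
The M+2 peak is largest (0.403446); scaling to 100 gives 66.10 : 100.00 : 60.52 : 18.31 : 2.77 : 0.17.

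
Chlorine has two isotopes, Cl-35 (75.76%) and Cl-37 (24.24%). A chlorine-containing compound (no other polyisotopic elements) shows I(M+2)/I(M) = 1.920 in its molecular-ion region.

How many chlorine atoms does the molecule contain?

6

For n independent Cl atoms, I(M+2)/I(M) = n · (abundance Cl-37) / (abundance Cl-35) = n · 0.2424/0.7576.
n = 1.920 × 0.7576/0.2424 = 6.00 ≈ 6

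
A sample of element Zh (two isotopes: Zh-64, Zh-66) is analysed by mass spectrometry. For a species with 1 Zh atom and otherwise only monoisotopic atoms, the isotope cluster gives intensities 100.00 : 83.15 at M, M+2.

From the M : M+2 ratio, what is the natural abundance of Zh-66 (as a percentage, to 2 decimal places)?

Write p for the Zh-64 fraction. I(M+2)/I(M) = [C(1,1)·p^0·(1−p)] / p^1 = 1·(1−p)/p = 83.15/100.00 = 0.8315
(1−p)/p = 0.8315/1 = 0.8315  ⇒  p = 1/(1 + 0.8315) = 0.5460
Zh-64: 54.60%, Zh-66: 45.40%.

45.40%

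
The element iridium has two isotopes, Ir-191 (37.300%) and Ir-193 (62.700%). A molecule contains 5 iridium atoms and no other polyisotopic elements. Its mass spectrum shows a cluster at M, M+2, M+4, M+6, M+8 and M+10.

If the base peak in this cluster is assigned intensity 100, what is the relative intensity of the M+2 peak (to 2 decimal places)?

17.70

Binomial terms of (0.37300 + 0.62700)^5: M 0.0072, M+2 0.0607, M+4 0.2040, M+6 0.3429, M+8 0.2882, M+10 0.0969 → M+6 is the base peak.
P(M+6) = C(5,3) × 0.37300^2 × 0.62700^3 = 10 × 0.139129 × 0.24649188 = 0.342942 (base)
P(M+2) = C(5,1) × 0.37300^4 × 0.62700^1 = 5 × 0.01935688 × 0.6270 = 0.060684
Relative intensity = 0.060684 / 0.342942 × 100 = 17.70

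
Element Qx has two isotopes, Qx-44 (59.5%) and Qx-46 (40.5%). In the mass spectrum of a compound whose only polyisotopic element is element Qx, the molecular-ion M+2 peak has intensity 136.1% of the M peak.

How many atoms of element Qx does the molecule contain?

2

The M+2/M ratio from n Qx atoms is n · q/p = n · 0.405/0.595.
n = 1.361 × 0.595/0.405 = 2.00 ≈ 2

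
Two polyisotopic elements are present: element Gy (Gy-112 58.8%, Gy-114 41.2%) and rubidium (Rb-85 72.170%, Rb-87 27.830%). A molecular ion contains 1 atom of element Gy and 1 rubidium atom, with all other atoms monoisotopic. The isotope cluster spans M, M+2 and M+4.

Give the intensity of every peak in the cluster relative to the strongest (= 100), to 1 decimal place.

92.1 : 100.0 : 24.9

Element Gy pattern (n=1): 0.5880 : 0.4120
Rubidium pattern (n=1): 0.7217 : 0.2783
Convolve the two distributions (both contribute in 2-u steps):
  M: 0.5880×0.7217 = 0.424360
  M+2: 0.5880×0.2783 + 0.4120×0.7217 = 0.460981
  M+4: 0.4120×0.2783 = 0.114660
Scale to base peak (0.460981) = 100: 92.1 : 100.0 : 24.9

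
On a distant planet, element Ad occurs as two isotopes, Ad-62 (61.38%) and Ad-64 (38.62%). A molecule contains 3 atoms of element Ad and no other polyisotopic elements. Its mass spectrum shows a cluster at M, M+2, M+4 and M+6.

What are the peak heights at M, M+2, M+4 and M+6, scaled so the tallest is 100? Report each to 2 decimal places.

Each Ad atom is independently Ad-62 (p = 0.6138) or Ad-64 (q = 0.3862); the cluster is the binomial expansion (p + q)^3.
P(M) = 0.6138^3 = 0.231249
P(M+2) = 3 × 0.6138^2 × 0.3862^1 = 0.436503
P(M+4) = 3 × 0.6138^1 × 0.3862^2 = 0.274646
P(M+6) = 0.3862^3 = 0.057602
The M+2 peak is largest (0.436503); scaling to 100 gives 52.98 : 100.00 : 62.92 : 13.20.

52.98 : 100.00 : 62.92 : 13.20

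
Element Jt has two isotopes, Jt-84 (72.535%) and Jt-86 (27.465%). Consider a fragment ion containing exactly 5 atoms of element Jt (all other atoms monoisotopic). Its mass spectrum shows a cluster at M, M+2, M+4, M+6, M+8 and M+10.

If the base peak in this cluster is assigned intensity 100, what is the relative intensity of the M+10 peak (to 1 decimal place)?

Term probabilities: M 0.2008, M+2 0.3801, M+4 0.2879, M+6 0.1090, M+8 0.0206, M+10 0.0016. Base peak = M+2.
P(M+2) = C(5,1) × 0.72535^4 × 0.27465^1 = 5 × 0.27681554 × 0.27465 = 0.380137 (base)
P(M+10) = C(5,5) × 0.72535^0 × 0.27465^5 = 1 × 1.0000 × 0.00156278 = 0.001563
Relative intensity = 0.001563 / 0.380137 × 100 = 0.4

0.4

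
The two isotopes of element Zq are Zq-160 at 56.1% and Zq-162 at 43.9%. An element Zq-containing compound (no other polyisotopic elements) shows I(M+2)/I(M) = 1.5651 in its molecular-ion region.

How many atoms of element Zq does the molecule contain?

With n Zq atoms, P(M+2)/P(M) = C(n,1)·p^(n−1)q / p^n = n·q/p = n · 0.439/0.561.
n = 1.5651 × 0.561/0.439 = 2.00 ≈ 2

2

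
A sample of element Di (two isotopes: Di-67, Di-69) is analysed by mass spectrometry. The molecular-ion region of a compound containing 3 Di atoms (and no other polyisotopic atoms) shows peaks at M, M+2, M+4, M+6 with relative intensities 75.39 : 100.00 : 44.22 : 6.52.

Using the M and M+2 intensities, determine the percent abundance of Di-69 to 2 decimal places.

30.66%

Write p for the Di-67 fraction. I(M+2)/I(M) = [C(3,1)·p^2·(1−p)] / p^3 = 3·(1−p)/p = 100.00/75.39 = 1.3264
(1−p)/p = 1.3264/3 = 0.4421  ⇒  p = 1/(1 + 0.4421) = 0.6934
Di-67: 69.34%, Di-69: 30.66%.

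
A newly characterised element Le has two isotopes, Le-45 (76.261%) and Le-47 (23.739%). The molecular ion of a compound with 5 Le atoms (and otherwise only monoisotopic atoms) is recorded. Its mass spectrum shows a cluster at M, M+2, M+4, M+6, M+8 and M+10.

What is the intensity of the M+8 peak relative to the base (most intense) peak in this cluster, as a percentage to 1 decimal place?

3.0%

Term probabilities: M 0.2579, M+2 0.4015, M+4 0.2499, M+6 0.0778, M+8 0.0121, M+10 0.0008. Base peak = M+2.
P(M+2) = C(5,1) × 0.76261^4 × 0.23739^1 = 5 × 0.33822833 × 0.23739 = 0.401460 (base)
P(M+8) = C(5,4) × 0.76261^1 × 0.23739^4 = 5 × 0.76261 × 0.00317577 = 0.012109
Relative intensity = 0.012109 / 0.401460 × 100 = 3.0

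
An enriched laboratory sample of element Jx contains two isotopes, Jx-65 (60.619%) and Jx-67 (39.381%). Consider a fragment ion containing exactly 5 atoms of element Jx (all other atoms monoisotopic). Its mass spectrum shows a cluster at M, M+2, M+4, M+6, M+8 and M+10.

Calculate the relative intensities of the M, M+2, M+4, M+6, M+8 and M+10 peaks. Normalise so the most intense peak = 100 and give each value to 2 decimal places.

Expanding (0.60619 + 0.39381)^5:
P(M) = 0.60619^5 = 0.081855
P(M+2) = 5 × 0.60619^4 × 0.39381^1 = 0.265884
P(M+4) = 10 × 0.60619^3 × 0.39381^2 = 0.345462
P(M+6) = 10 × 0.60619^2 × 0.39381^3 = 0.224428
P(M+8) = 5 × 0.60619^1 × 0.39381^4 = 0.072900
P(M+10) = 0.39381^5 = 0.009472
The M+4 peak is largest (0.345462); scaling to 100 gives 23.69 : 76.96 : 100.00 : 64.96 : 21.10 : 2.74.

23.69 : 76.96 : 100.00 : 64.96 : 21.10 : 2.74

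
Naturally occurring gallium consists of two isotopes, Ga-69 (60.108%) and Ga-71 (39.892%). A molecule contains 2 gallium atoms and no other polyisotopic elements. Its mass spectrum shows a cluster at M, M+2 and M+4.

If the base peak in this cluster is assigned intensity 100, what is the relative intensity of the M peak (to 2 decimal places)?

Binomial terms of (0.60108 + 0.39892)^2: M 0.3613, M+2 0.4796, M+4 0.1591 → M+2 is the base peak.
P(M+2) = C(2,1) × 0.60108^1 × 0.39892^1 = 2 × 0.60108 × 0.39892 = 0.479566 (base)
P(M) = C(2,0) × 0.60108^2 × 0.39892^0 = 1 × 0.36129717 × 1.0000 = 0.361297
Relative intensity = 0.361297 / 0.479566 × 100 = 75.34

75.34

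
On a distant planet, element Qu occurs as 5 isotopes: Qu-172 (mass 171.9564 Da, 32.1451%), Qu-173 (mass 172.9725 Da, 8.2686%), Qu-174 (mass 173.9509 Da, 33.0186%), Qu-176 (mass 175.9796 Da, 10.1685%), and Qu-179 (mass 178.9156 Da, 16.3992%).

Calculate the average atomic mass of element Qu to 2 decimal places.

174.25 Da

The abundance-weighted mean is 0.321451 × 171.9564 + 0.082686 × 172.9725 + 0.330186 × 173.9509 + 0.101685 × 175.9796 + 0.163992 × 178.9156
= 55.27556 + 14.30240 + 57.43615 + 17.89449 + 29.34073 = 174.24933 Da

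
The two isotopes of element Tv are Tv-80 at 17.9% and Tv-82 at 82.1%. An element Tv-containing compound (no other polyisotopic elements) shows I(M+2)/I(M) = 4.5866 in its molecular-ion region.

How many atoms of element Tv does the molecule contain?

With n Tv atoms, P(M+2)/P(M) = C(n,1)·p^(n−1)q / p^n = n·q/p = n · 0.821/0.179.
n = 4.5866 × 0.179/0.821 = 1.00 ≈ 1

1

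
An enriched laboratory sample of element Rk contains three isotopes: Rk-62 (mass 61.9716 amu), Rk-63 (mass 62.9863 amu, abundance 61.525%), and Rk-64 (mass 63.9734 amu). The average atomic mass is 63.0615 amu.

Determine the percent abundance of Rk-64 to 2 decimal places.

The remaining 38.475% is split between Rk-62 (fraction x) and Rk-64 (fraction 0.38475 − x).
Substituting: 61.9716x + 63.9734(0.38475 − x) = 24.309178925
(61.9716 − 63.9734)x = -0.304586725  ⇒  x = 0.15216, y = 0.23259
Rk-62: 15.22%, Rk-64: 23.26%.

23.26%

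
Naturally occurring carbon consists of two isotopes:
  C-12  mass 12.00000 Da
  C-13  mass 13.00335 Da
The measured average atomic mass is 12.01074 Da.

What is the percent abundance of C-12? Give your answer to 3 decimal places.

98.930%

Let x be the fractional abundance of C-12; then C-13 has abundance 1 − x.
12.00000·x + 13.00335·(1 − x) = 12.01074
(12.00000 − 13.00335)·x = 12.01074 − 13.00335
x = -0.99261 / -1.00335 = 0.98930 → 98.930% C-12, 1.070% C-13.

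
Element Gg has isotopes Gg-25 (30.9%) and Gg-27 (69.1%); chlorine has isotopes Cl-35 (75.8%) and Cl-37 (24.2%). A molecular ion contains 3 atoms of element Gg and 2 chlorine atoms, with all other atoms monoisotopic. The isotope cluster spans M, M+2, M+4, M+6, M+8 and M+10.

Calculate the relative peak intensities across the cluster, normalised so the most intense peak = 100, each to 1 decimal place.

Element Gg pattern (n=3): 0.02950363 : 0.19793211 : 0.44262489 : 0.32993937
Chlorine pattern (n=2): 0.574564 : 0.366872 : 0.058564
Convolve the two distributions (both contribute in 2-u steps):
  M: 0.02950363×0.574564 = 0.016952
  M+2: 0.02950363×0.366872 + 0.19793211×0.574564 = 0.124549
  M+4: 0.02950363×0.058564 + 0.19793211×0.366872 + 0.44262489×0.574564 = 0.328660
  M+6: 0.19793211×0.058564 + 0.44262489×0.366872 + 0.32993937×0.574564 = 0.363550
  M+8: 0.44262489×0.058564 + 0.32993937×0.366872 = 0.146967
  M+10: 0.32993937×0.058564 = 0.019323
Scale to base peak (0.363550) = 100: 4.7 : 34.3 : 90.4 : 100.0 : 40.4 : 5.3

4.7 : 34.3 : 90.4 : 100.0 : 40.4 : 5.3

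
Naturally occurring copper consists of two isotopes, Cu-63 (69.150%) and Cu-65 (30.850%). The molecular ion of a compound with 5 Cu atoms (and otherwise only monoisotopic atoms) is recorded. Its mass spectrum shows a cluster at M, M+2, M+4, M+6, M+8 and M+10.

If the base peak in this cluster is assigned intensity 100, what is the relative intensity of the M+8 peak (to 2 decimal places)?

8.88

(0.69150 + 0.30850)^5 gives M 0.1581, M+2 0.3527, M+4 0.3147, M+6 0.1404, M+8 0.0313, M+10 0.0028; the largest is M+2.
P(M+2) = C(5,1) × 0.69150^4 × 0.30850^1 = 5 × 0.2286487 × 0.3085 = 0.352691 (base)
P(M+8) = C(5,4) × 0.69150^1 × 0.30850^4 = 5 × 0.6915 × 0.00905776 = 0.031317
Relative intensity = 0.031317 / 0.352691 × 100 = 8.88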